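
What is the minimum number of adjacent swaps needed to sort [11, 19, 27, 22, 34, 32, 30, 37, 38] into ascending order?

4 swaps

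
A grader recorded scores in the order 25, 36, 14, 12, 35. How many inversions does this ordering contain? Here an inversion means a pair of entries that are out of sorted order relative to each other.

Out-of-order pairs: 6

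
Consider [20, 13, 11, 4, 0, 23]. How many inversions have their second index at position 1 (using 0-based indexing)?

1

The element at index 1 is 13.
Elements before it: 20
Those larger than 13: 20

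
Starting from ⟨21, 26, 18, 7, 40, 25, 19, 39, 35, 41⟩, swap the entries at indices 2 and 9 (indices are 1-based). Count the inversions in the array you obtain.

15

Positions 2 and 9 hold 26 and 35; after swapping, the array is [21, 35, 18, 7, 40, 25, 19, 39, 26, 41].
Count, for each position, how many later elements it exceeds:
21: 3
35: 5
18: 1
7: 0
40: 4
25: 1
19: 0
39: 1
26: 0
41: 0
Sum: 3 + 5 + 1 + 0 + 4 + 1 + 0 + 1 + 0 + 0 = 15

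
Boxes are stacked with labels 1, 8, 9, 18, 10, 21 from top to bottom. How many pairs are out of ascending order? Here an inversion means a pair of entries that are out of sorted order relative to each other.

1

Sweep left to right; for each value list the smaller values that follow it:
1 → none → 0
8 → none → 0
9 → none → 0
18 → 10 → 1
10 → none → 0
21 → none → 0
Sum: 0 + 0 + 0 + 1 + 0 + 0 = 1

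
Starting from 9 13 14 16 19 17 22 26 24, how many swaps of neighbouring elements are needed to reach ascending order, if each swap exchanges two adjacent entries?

Each adjacent swap fixes exactly one inversion, so the minimum swap count equals the number of inversions.
Count inversions — for each element, later elements that are smaller:
9: none → 0
13: none → 0
14: none → 0
16: none → 0
19: 17 → 1
17: none → 0
22: none → 0
26: 24 → 1
24: none → 0
Total inversions: 0 + 0 + 0 + 0 + 1 + 0 + 0 + 1 + 0 = 2

2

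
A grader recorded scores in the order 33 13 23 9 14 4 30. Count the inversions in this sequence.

Sweep left to right; for each value list the smaller values that follow it:
33 → 13, 23, 9, 14, 4, 30 → 6
13 → 9, 4 → 2
23 → 9, 14, 4 → 3
9 → 4 → 1
14 → 4 → 1
4 → none → 0
30 → none → 0
Sum: 6 + 2 + 3 + 1 + 1 + 0 + 0 = 13

There are 13 out-of-order pairs.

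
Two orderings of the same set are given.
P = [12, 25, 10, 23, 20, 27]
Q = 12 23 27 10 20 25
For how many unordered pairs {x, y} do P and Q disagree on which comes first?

7 disagreeing pairs

Assign each item its position (1..6) in the first ordering, then rewrite the second ordering as that position sequence:
positions: 12→1, 25→2, 10→3, 23→4, 20→5, 27→6
second ordering as positions: [1, 4, 6, 3, 5, 2]
Discordant pairs = inversions in this position sequence.
1: 0
4: 3, 2 → 2
6: 3, 5, 2 → 3
3: 2 → 1
5: 2 → 1
2: 0
Total: 0 + 2 + 3 + 1 + 1 + 0 = 7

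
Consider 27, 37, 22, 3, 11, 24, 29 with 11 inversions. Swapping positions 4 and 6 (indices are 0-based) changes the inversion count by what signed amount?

+3

Positions 4 and 6 hold 11 and 29; after swapping, the array is [27, 37, 22, 3, 29, 24, 11].
For each element, count later entries that are smaller:
27 → 22, 3, 24, 11 → 4
37 → 22, 3, 29, 24, 11 → 5
22 → 3, 11 → 2
3 → none → 0
29 → 24, 11 → 2
24 → 11 → 1
11 → none → 0
Sum: 4 + 5 + 2 + 0 + 2 + 1 + 0 = 14
Change: 14 − 11 = +3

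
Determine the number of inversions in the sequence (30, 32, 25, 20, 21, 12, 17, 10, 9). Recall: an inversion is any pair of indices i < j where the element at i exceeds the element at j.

33 out-of-order pairs

Element-by-element contributions:
30: 7
32: 7
25: 6
20: 4
21: 4
12: 2
17: 2
10: 1
9: 0
Sum: 7 + 7 + 6 + 4 + 4 + 2 + 2 + 1 + 0 = 33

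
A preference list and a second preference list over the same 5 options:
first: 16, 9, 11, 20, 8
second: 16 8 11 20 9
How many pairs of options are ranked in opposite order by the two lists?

5 pairs

Assign each item its position (1..5) in the first ordering, then rewrite the second ordering as that position sequence:
positions: 16→1, 9→2, 11→3, 20→4, 8→5
second ordering as positions: [1, 5, 3, 4, 2]
Discordant pairs = inversions in this position sequence.
1: 0
5: 3, 4, 2 → 3
3: 2 → 1
4: 2 → 1
2: 0
Total: 0 + 3 + 1 + 1 + 0 = 5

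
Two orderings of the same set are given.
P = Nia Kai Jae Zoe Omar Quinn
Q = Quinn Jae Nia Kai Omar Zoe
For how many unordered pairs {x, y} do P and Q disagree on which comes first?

8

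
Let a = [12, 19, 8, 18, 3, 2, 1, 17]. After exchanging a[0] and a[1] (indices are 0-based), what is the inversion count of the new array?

Positions 0 and 1 hold 12 and 19; after swapping, the array is [19, 12, 8, 18, 3, 2, 1, 17].
Element-by-element contributions:
19: 7
12: 4
8: 3
18: 4
3: 2
2: 1
1: 0
17: 0
Sum: 7 + 4 + 3 + 4 + 2 + 1 + 0 + 0 = 21

21 inversions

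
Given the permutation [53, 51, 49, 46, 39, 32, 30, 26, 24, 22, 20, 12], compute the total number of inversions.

66 inversions

Element-by-element contributions:
53 → 51, 49, 46, 39, 32, 30, 26, 24, 22, 20, 12 → 11
51 → 49, 46, 39, 32, 30, 26, 24, 22, 20, 12 → 10
49 → 46, 39, 32, 30, 26, 24, 22, 20, 12 → 9
46 → 39, 32, 30, 26, 24, 22, 20, 12 → 8
39 → 32, 30, 26, 24, 22, 20, 12 → 7
32 → 30, 26, 24, 22, 20, 12 → 6
30 → 26, 24, 22, 20, 12 → 5
26 → 24, 22, 20, 12 → 4
24 → 22, 20, 12 → 3
22 → 20, 12 → 2
20 → 12 → 1
12 → none → 0
Sum: 11 + 10 + 9 + 8 + 7 + 6 + 5 + 4 + 3 + 2 + 1 + 0 = 66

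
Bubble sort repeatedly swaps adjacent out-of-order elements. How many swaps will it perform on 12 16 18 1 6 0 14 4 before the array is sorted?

Each adjacent swap fixes exactly one inversion, so the minimum swap count equals the number of inversions.
Count inversions — for each element, later elements that are smaller:
12: 1, 6, 0, 4 → 4
16: 1, 6, 0, 14, 4 → 5
18: 1, 6, 0, 14, 4 → 5
1: 0 → 1
6: 0, 4 → 2
0: none → 0
14: 4 → 1
4: none → 0
Total inversions: 4 + 5 + 5 + 1 + 2 + 0 + 1 + 0 = 18

18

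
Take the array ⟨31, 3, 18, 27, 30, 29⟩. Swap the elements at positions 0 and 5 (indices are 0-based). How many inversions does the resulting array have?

Positions 0 and 5 hold 31 and 29; after swapping, the array is [29, 3, 18, 27, 30, 31].
Element-by-element contributions:
29 → 3, 18, 27 → 3
3 → none → 0
18 → none → 0
27 → none → 0
30 → none → 0
31 → none → 0
Sum: 3 + 0 + 0 + 0 + 0 + 0 = 3

3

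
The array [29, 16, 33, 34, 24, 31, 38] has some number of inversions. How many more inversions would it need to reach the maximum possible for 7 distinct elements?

15 inversions short

Maximum inversions for 7 distinct elements is C(7, 2) = 7·6/2 = 21.
Current inversions — for each element, count later smaller elements:
29: 2
16: 0
33: 2
34: 2
24: 0
31: 0
38: 0
Current total: 2 + 0 + 2 + 2 + 0 + 0 + 0 = 6
Shortfall: 21 − 6 = 15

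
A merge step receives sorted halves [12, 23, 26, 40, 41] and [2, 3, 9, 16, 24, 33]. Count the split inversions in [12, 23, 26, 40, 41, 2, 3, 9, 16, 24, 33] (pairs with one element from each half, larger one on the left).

24 split inversions

For each element r of the right run, count left-run elements greater than r:
r = 2: 12, 23, 26, 40, 41 → 5
r = 3: 12, 23, 26, 40, 41 → 5
r = 9: 12, 23, 26, 40, 41 → 5
r = 16: 23, 26, 40, 41 → 4
r = 24: 26, 40, 41 → 3
r = 33: 40, 41 → 2
Cross-inversions: 5 + 5 + 5 + 4 + 3 + 2 = 24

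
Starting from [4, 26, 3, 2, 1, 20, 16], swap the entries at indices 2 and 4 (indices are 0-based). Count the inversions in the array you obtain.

Positions 2 and 4 hold 3 and 1; after swapping, the array is [4, 26, 1, 2, 3, 20, 16].
Sweep left to right; for each value list the smaller values that follow it:
4: 3
26: 5
1: 0
2: 0
3: 0
20: 1
16: 0
Sum: 3 + 5 + 0 + 0 + 0 + 1 + 0 = 9

9 inversions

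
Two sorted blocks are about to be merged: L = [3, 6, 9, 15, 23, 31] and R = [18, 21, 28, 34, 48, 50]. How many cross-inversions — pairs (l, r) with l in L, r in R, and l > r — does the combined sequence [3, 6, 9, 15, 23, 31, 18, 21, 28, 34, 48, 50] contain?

5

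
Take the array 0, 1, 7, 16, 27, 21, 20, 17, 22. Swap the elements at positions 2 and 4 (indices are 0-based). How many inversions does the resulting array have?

Positions 2 and 4 hold 7 and 27; after swapping, the array is [0, 1, 27, 16, 7, 21, 20, 17, 22].
Sweep left to right; for each value list the smaller values that follow it:
0 → none → 0
1 → none → 0
27 → 16, 7, 21, 20, 17, 22 → 6
16 → 7 → 1
7 → none → 0
21 → 20, 17 → 2
20 → 17 → 1
17 → none → 0
22 → none → 0
Sum: 0 + 0 + 6 + 1 + 0 + 2 + 1 + 0 + 0 = 10

Inversions: 10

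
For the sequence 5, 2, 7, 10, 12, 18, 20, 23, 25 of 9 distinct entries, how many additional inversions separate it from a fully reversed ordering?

35 inversions short

Maximum inversions for 9 distinct elements is C(9, 2) = 9·8/2 = 36.
Current inversions — for each element, count later smaller elements:
5: 1
2: 0
7: 0
10: 0
12: 0
18: 0
20: 0
23: 0
25: 0
Current total: 1 + 0 + 0 + 0 + 0 + 0 + 0 + 0 + 0 = 1
Shortfall: 36 − 1 = 35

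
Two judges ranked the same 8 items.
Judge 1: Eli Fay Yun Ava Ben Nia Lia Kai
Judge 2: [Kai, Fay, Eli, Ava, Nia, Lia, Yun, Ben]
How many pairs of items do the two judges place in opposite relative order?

13 discordant pairs

Assign each item its position (1..8) in the first ordering, then rewrite the second ordering as that position sequence:
positions: Eli→1, Fay→2, Yun→3, Ava→4, Ben→5, Nia→6, Lia→7, Kai→8
second ordering as positions: [8, 2, 1, 4, 6, 7, 3, 5]
Discordant pairs = inversions in this position sequence.
8: 2, 1, 4, 6, 7, 3, 5 → 7
2: 1 → 1
1: 0
4: 3 → 1
6: 3, 5 → 2
7: 3, 5 → 2
3: 0
5: 0
Total: 7 + 1 + 0 + 1 + 2 + 2 + 0 + 0 = 13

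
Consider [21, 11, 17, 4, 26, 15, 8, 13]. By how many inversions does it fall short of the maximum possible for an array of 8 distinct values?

11 inversions short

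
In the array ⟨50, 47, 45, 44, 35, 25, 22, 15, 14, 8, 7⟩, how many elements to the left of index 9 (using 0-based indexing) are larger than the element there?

The element at index 9 is 8.
Elements before it: 50, 47, 45, 44, 35, 25, 22, 15, 14
Those larger than 8: 50, 47, 45, 44, 35, 25, 22, 15, 14

9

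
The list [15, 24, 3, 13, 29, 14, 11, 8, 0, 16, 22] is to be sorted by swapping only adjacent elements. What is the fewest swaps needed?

30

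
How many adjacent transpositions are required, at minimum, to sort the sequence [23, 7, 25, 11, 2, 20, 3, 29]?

14

Minimum adjacent swaps = number of inversions (each swap of adjacent out-of-order elements removes one inversion and no swap can remove more).
Count inversions — for each element, later elements that are smaller:
23: 7, 11, 2, 20, 3 → 5
7: 2, 3 → 2
25: 11, 2, 20, 3 → 4
11: 2, 3 → 2
2: none → 0
20: 3 → 1
3: none → 0
29: none → 0
Total inversions: 5 + 2 + 4 + 2 + 0 + 1 + 0 + 0 = 14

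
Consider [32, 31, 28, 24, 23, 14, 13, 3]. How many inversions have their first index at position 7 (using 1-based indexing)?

The element at index 7 is 13.
Elements after it: 3
Those smaller than 13: 3

1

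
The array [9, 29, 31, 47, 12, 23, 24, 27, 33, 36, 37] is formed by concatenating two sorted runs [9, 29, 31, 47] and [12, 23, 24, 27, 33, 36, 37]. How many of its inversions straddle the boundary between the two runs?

Take each right-half value and tally the left-half values above it:
r = 12: 29, 31, 47 → 3
r = 23: 29, 31, 47 → 3
r = 24: 29, 31, 47 → 3
r = 27: 29, 31, 47 → 3
r = 33: 47 → 1
r = 36: 47 → 1
r = 37: 47 → 1
Cross-inversions: 3 + 3 + 3 + 3 + 1 + 1 + 1 = 15

15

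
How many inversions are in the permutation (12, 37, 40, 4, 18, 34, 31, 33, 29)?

For each element, count later entries that are smaller:
12: 1
37: 6
40: 6
4: 0
18: 0
34: 3
31: 1
33: 1
29: 0
Sum: 1 + 6 + 6 + 0 + 0 + 3 + 1 + 1 + 0 = 18

There are 18 out-of-order pairs.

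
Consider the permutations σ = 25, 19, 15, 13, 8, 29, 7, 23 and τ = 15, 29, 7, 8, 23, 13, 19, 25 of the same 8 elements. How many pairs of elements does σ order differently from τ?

Discordant pairs: 19

Assign each item its position (1..8) in the first ordering, then rewrite the second ordering as that position sequence:
positions: 25→1, 19→2, 15→3, 13→4, 8→5, 29→6, 7→7, 23→8
second ordering as positions: [3, 6, 7, 5, 8, 4, 2, 1]
Discordant pairs = inversions in this position sequence.
3: 2, 1 → 2
6: 5, 4, 2, 1 → 4
7: 5, 4, 2, 1 → 4
5: 4, 2, 1 → 3
8: 4, 2, 1 → 3
4: 2, 1 → 2
2: 1 → 1
1: 0
Total: 2 + 4 + 4 + 3 + 3 + 2 + 1 + 0 = 19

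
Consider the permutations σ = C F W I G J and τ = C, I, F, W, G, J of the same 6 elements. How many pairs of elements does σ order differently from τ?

Assign each item its position (1..6) in the first ordering, then rewrite the second ordering as that position sequence:
positions: C→1, F→2, W→3, I→4, G→5, J→6
second ordering as positions: [1, 4, 2, 3, 5, 6]
Discordant pairs = inversions in this position sequence.
1: 0
4: 2, 3 → 2
2: 0
3: 0
5: 0
6: 0
Total: 0 + 2 + 0 + 0 + 0 + 0 = 2

2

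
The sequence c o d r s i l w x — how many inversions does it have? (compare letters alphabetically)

Sweep left to right; for each value list the smaller values that follow it:
c: 0
o: 3
d: 0
r: 2
s: 2
i: 0
l: 0
w: 0
x: 0
Sum: 0 + 3 + 0 + 2 + 2 + 0 + 0 + 0 + 0 = 7

7 inversions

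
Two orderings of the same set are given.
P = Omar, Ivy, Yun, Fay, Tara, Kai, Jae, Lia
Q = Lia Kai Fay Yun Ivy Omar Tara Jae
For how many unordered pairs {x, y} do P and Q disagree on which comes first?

18

Assign each item its position (1..8) in the first ordering, then rewrite the second ordering as that position sequence:
positions: Omar→1, Ivy→2, Yun→3, Fay→4, Tara→5, Kai→6, Jae→7, Lia→8
second ordering as positions: [8, 6, 4, 3, 2, 1, 5, 7]
Discordant pairs = inversions in this position sequence.
8: 6, 4, 3, 2, 1, 5, 7 → 7
6: 4, 3, 2, 1, 5 → 5
4: 3, 2, 1 → 3
3: 2, 1 → 2
2: 1 → 1
1: 0
5: 0
7: 0
Total: 7 + 5 + 3 + 2 + 1 + 0 + 0 + 0 = 18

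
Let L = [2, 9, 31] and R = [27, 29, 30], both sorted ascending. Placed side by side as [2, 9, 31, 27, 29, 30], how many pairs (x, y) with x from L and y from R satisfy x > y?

Count, for every r in R, how many entries of L exceed r:
r = 27: 31 → 1
r = 29: 31 → 1
r = 30: 31 → 1
Cross-inversions: 1 + 1 + 1 = 3

3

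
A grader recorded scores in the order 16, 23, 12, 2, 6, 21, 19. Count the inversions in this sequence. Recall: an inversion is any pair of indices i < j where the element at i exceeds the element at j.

There are 11 inversions.

Inversion pairs (indices are 1-based):
(1,3): 16 > 12
(1,4): 16 > 2
(1,5): 16 > 6
(2,3): 23 > 12
(2,4): 23 > 2
(2,5): 23 > 6
(2,6): 23 > 21
(2,7): 23 > 19
(3,4): 12 > 2
(3,5): 12 > 6
(6,7): 21 > 19
That's 11 pairs.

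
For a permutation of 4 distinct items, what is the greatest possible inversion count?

6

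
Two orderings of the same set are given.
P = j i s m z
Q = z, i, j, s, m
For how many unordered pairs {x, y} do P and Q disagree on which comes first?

5

Assign each item its position (1..5) in the first ordering, then rewrite the second ordering as that position sequence:
positions: j→1, i→2, s→3, m→4, z→5
second ordering as positions: [5, 2, 1, 3, 4]
Discordant pairs = inversions in this position sequence.
5: 2, 1, 3, 4 → 4
2: 1 → 1
1: 0
3: 0
4: 0
Total: 4 + 1 + 0 + 0 + 0 = 5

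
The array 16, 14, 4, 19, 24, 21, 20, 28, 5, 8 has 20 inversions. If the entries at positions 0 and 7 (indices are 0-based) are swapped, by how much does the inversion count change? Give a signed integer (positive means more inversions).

+9

Positions 0 and 7 hold 16 and 28; after swapping, the array is [28, 14, 4, 19, 24, 21, 20, 16, 5, 8].
For each element, count later entries that are smaller:
28 → 14, 4, 19, 24, 21, 20, 16, 5, 8 → 9
14 → 4, 5, 8 → 3
4 → none → 0
19 → 16, 5, 8 → 3
24 → 21, 20, 16, 5, 8 → 5
21 → 20, 16, 5, 8 → 4
20 → 16, 5, 8 → 3
16 → 5, 8 → 2
5 → none → 0
8 → none → 0
Sum: 9 + 3 + 0 + 3 + 5 + 4 + 3 + 2 + 0 + 0 = 29
Change: 29 − 20 = +9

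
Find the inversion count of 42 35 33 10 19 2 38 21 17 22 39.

Count, for each position, how many later elements it exceeds:
42 → 35, 33, 10, 19, 2, 38, 21, 17, 22, 39 → 10
35 → 33, 10, 19, 2, 21, 17, 22 → 7
33 → 10, 19, 2, 21, 17, 22 → 6
10 → 2 → 1
19 → 2, 17 → 2
2 → none → 0
38 → 21, 17, 22 → 3
21 → 17 → 1
17 → none → 0
22 → none → 0
39 → none → 0
Sum: 10 + 7 + 6 + 1 + 2 + 0 + 3 + 1 + 0 + 0 + 0 = 30

30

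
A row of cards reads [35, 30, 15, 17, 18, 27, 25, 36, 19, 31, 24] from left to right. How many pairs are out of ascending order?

For each element, count later entries that are smaller:
35 → 30, 15, 17, 18, 27, 25, 19, 31, 24 → 9
30 → 15, 17, 18, 27, 25, 19, 24 → 7
15 → none → 0
17 → none → 0
18 → none → 0
27 → 25, 19, 24 → 3
25 → 19, 24 → 2
36 → 19, 31, 24 → 3
19 → none → 0
31 → 24 → 1
24 → none → 0
Sum: 9 + 7 + 0 + 0 + 0 + 3 + 2 + 3 + 0 + 1 + 0 = 25

25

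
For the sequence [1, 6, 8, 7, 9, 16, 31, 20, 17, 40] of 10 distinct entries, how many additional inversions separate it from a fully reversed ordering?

Maximum inversions for 10 distinct elements is C(10, 2) = 10·9/2 = 45.
Current inversions — for each element, count later smaller elements:
1: 0
6: 0
8: 1
7: 0
9: 0
16: 0
31: 2
20: 1
17: 0
40: 0
Current total: 0 + 0 + 1 + 0 + 0 + 0 + 2 + 1 + 0 + 0 = 4
Shortfall: 45 − 4 = 41

41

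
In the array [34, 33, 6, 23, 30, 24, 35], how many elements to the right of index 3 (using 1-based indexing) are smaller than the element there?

The element at index 3 is 6.
Elements after it: 23, 30, 24, 35
None of them are smaller than 6.

0 such elements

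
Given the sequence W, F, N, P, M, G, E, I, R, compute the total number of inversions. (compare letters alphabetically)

21 inversions

Count, for each position, how many later elements it exceeds:
W: 8
F: 1
N: 4
P: 4
M: 3
G: 1
E: 0
I: 0
R: 0
Sum: 8 + 1 + 4 + 4 + 3 + 1 + 0 + 0 + 0 = 21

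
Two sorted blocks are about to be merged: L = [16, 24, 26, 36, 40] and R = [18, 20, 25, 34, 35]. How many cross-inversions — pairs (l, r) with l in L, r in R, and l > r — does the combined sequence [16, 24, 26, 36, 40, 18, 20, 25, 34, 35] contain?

There are 15 split inversions.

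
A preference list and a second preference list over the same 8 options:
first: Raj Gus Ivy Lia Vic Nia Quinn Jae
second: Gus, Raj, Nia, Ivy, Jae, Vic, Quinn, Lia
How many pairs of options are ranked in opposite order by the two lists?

There are 9 pairs.

Assign each item its position (1..8) in the first ordering, then rewrite the second ordering as that position sequence:
positions: Raj→1, Gus→2, Ivy→3, Lia→4, Vic→5, Nia→6, Quinn→7, Jae→8
second ordering as positions: [2, 1, 6, 3, 8, 5, 7, 4]
Discordant pairs = inversions in this position sequence.
2: 1 → 1
1: 0
6: 3, 5, 4 → 3
3: 0
8: 5, 7, 4 → 3
5: 4 → 1
7: 4 → 1
4: 0
Total: 1 + 0 + 3 + 0 + 3 + 1 + 1 + 0 = 9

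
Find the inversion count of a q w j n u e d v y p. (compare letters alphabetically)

Count, for each position, how many later elements it exceeds:
a → none → 0
q → j, n, e, d, p → 5
w → j, n, u, e, d, v, p → 7
j → e, d → 2
n → e, d → 2
u → e, d, p → 3
e → d → 1
d → none → 0
v → p → 1
y → p → 1
p → none → 0
Sum: 0 + 5 + 7 + 2 + 2 + 3 + 1 + 0 + 1 + 1 + 0 = 22

22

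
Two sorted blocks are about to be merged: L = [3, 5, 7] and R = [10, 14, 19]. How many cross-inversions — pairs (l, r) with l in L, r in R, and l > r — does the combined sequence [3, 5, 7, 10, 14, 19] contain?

Take each right-half value and tally the left-half values above it:
r = 10: none → 0
r = 14: none → 0
r = 19: none → 0
Cross-inversions: 0 + 0 + 0 = 0

0 split inversions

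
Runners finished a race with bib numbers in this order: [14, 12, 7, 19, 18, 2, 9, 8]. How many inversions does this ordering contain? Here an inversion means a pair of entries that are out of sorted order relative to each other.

18

For each element, count later entries that are smaller:
14: 5
12: 4
7: 1
19: 4
18: 3
2: 0
9: 1
8: 0
Sum: 5 + 4 + 1 + 4 + 3 + 0 + 1 + 0 = 18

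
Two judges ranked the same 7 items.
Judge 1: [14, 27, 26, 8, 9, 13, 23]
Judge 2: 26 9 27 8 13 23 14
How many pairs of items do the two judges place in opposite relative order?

Discordant pairs: 9

Assign each item its position (1..7) in the first ordering, then rewrite the second ordering as that position sequence:
positions: 14→1, 27→2, 26→3, 8→4, 9→5, 13→6, 23→7
second ordering as positions: [3, 5, 2, 4, 6, 7, 1]
Discordant pairs = inversions in this position sequence.
3: 2, 1 → 2
5: 2, 4, 1 → 3
2: 1 → 1
4: 1 → 1
6: 1 → 1
7: 1 → 1
1: 0
Total: 2 + 3 + 1 + 1 + 1 + 1 + 0 = 9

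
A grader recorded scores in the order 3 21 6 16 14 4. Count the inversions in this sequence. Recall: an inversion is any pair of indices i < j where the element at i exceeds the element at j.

For each element, count later entries that are smaller:
3: 0
21: 4
6: 1
16: 2
14: 1
4: 0
Sum: 0 + 4 + 1 + 2 + 1 + 0 = 8

8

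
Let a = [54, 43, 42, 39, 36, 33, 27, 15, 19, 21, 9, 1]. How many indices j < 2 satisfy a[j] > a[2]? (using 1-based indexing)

1 such element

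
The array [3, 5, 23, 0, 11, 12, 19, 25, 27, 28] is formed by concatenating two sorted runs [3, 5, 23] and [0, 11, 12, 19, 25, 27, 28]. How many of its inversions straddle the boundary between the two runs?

Cross-inversions: 6

Take each right-half value and tally the left-half values above it:
r = 0: 3, 5, 23 → 3
r = 11: 23 → 1
r = 12: 23 → 1
r = 19: 23 → 1
r = 25: none → 0
r = 27: none → 0
r = 28: none → 0
Cross-inversions: 3 + 1 + 1 + 1 + 0 + 0 + 0 = 6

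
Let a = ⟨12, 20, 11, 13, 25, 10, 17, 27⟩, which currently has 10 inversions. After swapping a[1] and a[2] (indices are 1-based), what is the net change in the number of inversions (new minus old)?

Positions 1 and 2 hold 12 and 20; after swapping, the array is [20, 12, 11, 13, 25, 10, 17, 27].
Sweep left to right; for each value list the smaller values that follow it:
20 → 12, 11, 13, 10, 17 → 5
12 → 11, 10 → 2
11 → 10 → 1
13 → 10 → 1
25 → 10, 17 → 2
10 → none → 0
17 → none → 0
27 → none → 0
Sum: 5 + 2 + 1 + 1 + 2 + 0 + 0 + 0 = 11
Change: 11 − 10 = +1

+1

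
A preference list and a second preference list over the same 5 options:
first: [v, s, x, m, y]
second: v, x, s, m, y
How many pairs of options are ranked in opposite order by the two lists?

Assign each item its position (1..5) in the first ordering, then rewrite the second ordering as that position sequence:
positions: v→1, s→2, x→3, m→4, y→5
second ordering as positions: [1, 3, 2, 4, 5]
Discordant pairs = inversions in this position sequence.
1: 0
3: 2 → 1
2: 0
4: 0
5: 0
Total: 0 + 1 + 0 + 0 + 0 = 1

1 pair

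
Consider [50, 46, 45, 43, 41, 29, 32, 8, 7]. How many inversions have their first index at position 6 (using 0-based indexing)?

2

The element at index 6 is 32.
Elements after it: 8, 7
Those smaller than 32: 8, 7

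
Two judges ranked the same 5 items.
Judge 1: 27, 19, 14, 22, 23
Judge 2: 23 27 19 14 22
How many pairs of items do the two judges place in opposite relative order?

4

Assign each item its position (1..5) in the first ordering, then rewrite the second ordering as that position sequence:
positions: 27→1, 19→2, 14→3, 22→4, 23→5
second ordering as positions: [5, 1, 2, 3, 4]
Discordant pairs = inversions in this position sequence.
5: 1, 2, 3, 4 → 4
1: 0
2: 0
3: 0
4: 0
Total: 4 + 0 + 0 + 0 + 0 = 4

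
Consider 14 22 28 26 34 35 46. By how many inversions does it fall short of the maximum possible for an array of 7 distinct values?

20

Maximum inversions for 7 distinct elements is C(7, 2) = 7·6/2 = 21.
Current inversions — for each element, count later smaller elements:
14: 0
22: 0
28: 1
26: 0
34: 0
35: 0
46: 0
Current total: 0 + 0 + 1 + 0 + 0 + 0 + 0 = 1
Shortfall: 21 − 1 = 20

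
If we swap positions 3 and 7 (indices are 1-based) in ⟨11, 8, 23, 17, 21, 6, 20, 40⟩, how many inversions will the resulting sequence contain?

Inversions: 7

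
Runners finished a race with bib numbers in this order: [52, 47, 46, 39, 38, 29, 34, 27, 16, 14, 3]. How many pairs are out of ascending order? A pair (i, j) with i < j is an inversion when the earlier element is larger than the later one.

54

Count, for each position, how many later elements it exceeds:
52 → 47, 46, 39, 38, 29, 34, 27, 16, 14, 3 → 10
47 → 46, 39, 38, 29, 34, 27, 16, 14, 3 → 9
46 → 39, 38, 29, 34, 27, 16, 14, 3 → 8
39 → 38, 29, 34, 27, 16, 14, 3 → 7
38 → 29, 34, 27, 16, 14, 3 → 6
29 → 27, 16, 14, 3 → 4
34 → 27, 16, 14, 3 → 4
27 → 16, 14, 3 → 3
16 → 14, 3 → 2
14 → 3 → 1
3 → none → 0
Sum: 10 + 9 + 8 + 7 + 6 + 4 + 4 + 3 + 2 + 1 + 0 = 54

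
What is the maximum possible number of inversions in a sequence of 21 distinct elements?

A reversed (strictly descending) arrangement makes every pair an inversion, giving C(21, 2) inversions.
C(21, 2) = 21·20/2 = 210

210 inversions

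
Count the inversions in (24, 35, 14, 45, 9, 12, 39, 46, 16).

Inversions: 16

Count, for each position, how many later elements it exceeds:
24 → 14, 9, 12, 16 → 4
35 → 14, 9, 12, 16 → 4
14 → 9, 12 → 2
45 → 9, 12, 39, 16 → 4
9 → none → 0
12 → none → 0
39 → 16 → 1
46 → 16 → 1
16 → none → 0
Sum: 4 + 4 + 2 + 4 + 0 + 0 + 1 + 1 + 0 = 16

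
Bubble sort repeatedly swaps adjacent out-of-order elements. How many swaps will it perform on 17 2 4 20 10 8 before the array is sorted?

7 adjacent swaps

The minimum number of adjacent swaps to sort an array equals its inversion count, since every such swap removes exactly one inversion.
Count inversions — for each element, later elements that are smaller:
17: 2, 4, 10, 8 → 4
2: none → 0
4: none → 0
20: 10, 8 → 2
10: 8 → 1
8: none → 0
Total inversions: 4 + 0 + 0 + 2 + 1 + 0 = 7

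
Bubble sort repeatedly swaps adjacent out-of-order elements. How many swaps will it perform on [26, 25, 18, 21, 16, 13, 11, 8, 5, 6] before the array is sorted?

43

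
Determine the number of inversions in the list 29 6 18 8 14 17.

8 inversions

Element-by-element contributions:
29 → 6, 18, 8, 14, 17 → 5
6 → none → 0
18 → 8, 14, 17 → 3
8 → none → 0
14 → none → 0
17 → none → 0
Sum: 5 + 0 + 3 + 0 + 0 + 0 = 8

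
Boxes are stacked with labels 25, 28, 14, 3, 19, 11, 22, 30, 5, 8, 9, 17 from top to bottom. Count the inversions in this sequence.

There are 39 inversions.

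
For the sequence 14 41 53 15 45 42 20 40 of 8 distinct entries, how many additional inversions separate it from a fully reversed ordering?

Maximum inversions for 8 distinct elements is C(8, 2) = 8·7/2 = 28.
Current inversions — for each element, count later smaller elements:
14: 0
41: 3
53: 5
15: 0
45: 3
42: 2
20: 0
40: 0
Current total: 0 + 3 + 5 + 0 + 3 + 2 + 0 + 0 = 13
Shortfall: 28 − 13 = 15

15 inversions short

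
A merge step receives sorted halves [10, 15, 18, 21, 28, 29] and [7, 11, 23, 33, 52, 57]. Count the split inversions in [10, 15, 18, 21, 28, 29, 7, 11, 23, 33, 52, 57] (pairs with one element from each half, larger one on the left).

13 cross-inversions

Take each right-half value and tally the left-half values above it:
r = 7: 10, 15, 18, 21, 28, 29 → 6
r = 11: 15, 18, 21, 28, 29 → 5
r = 23: 28, 29 → 2
r = 33: none → 0
r = 52: none → 0
r = 57: none → 0
Cross-inversions: 6 + 5 + 2 + 0 + 0 + 0 = 13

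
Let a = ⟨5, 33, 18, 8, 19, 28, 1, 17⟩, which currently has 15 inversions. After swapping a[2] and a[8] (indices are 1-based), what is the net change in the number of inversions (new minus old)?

-7

Positions 2 and 8 hold 33 and 17; after swapping, the array is [5, 17, 18, 8, 19, 28, 1, 33].
Element-by-element contributions:
5: 1
17: 2
18: 2
8: 1
19: 1
28: 1
1: 0
33: 0
Sum: 1 + 2 + 2 + 1 + 1 + 1 + 0 + 0 = 8
Change: 8 − 15 = -7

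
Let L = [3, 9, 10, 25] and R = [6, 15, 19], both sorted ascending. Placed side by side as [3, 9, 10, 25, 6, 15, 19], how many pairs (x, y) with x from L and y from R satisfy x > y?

For each element r of the right run, count left-run elements greater than r:
r = 6: 9, 10, 25 → 3
r = 15: 25 → 1
r = 19: 25 → 1
Cross-inversions: 3 + 1 + 1 = 5

5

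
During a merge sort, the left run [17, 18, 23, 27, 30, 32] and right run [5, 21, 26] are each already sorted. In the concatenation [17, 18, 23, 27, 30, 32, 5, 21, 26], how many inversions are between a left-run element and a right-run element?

13 split inversions

Count, for every r in R, how many entries of L exceed r:
r = 5: 17, 18, 23, 27, 30, 32 → 6
r = 21: 23, 27, 30, 32 → 4
r = 26: 27, 30, 32 → 3
Cross-inversions: 6 + 4 + 3 = 13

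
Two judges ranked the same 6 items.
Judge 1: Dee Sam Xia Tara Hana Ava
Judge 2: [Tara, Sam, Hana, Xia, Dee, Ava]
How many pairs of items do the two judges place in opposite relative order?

There are 7 discordant pairs.

Assign each item its position (1..6) in the first ordering, then rewrite the second ordering as that position sequence:
positions: Dee→1, Sam→2, Xia→3, Tara→4, Hana→5, Ava→6
second ordering as positions: [4, 2, 5, 3, 1, 6]
Discordant pairs = inversions in this position sequence.
4: 2, 3, 1 → 3
2: 1 → 1
5: 3, 1 → 2
3: 1 → 1
1: 0
6: 0
Total: 3 + 1 + 2 + 1 + 0 + 0 = 7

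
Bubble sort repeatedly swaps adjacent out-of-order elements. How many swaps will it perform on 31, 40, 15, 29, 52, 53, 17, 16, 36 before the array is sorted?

There are 18 swaps.

Each adjacent swap fixes exactly one inversion, so the minimum swap count equals the number of inversions.
Count inversions — for each element, later elements that are smaller:
31: 15, 29, 17, 16 → 4
40: 15, 29, 17, 16, 36 → 5
15: none → 0
29: 17, 16 → 2
52: 17, 16, 36 → 3
53: 17, 16, 36 → 3
17: 16 → 1
16: none → 0
36: none → 0
Total inversions: 4 + 5 + 0 + 2 + 3 + 3 + 1 + 0 + 0 = 18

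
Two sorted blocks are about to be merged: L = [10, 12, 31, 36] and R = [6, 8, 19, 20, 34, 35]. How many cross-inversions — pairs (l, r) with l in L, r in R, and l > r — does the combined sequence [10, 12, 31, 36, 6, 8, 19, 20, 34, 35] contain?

For each element r of the right run, count left-run elements greater than r:
r = 6: 10, 12, 31, 36 → 4
r = 8: 10, 12, 31, 36 → 4
r = 19: 31, 36 → 2
r = 20: 31, 36 → 2
r = 34: 36 → 1
r = 35: 36 → 1
Cross-inversions: 4 + 4 + 2 + 2 + 1 + 1 = 14

14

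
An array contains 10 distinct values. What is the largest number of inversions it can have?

The maximum occurs when the array is in strictly decreasing order: every one of the C(10, 2) pairs is inverted.
C(10, 2) = 10·9/2 = 45

Inversions: 45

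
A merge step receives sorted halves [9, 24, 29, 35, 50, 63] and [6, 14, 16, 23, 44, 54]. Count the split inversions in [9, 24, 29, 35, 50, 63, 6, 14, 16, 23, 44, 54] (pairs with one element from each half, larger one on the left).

For each element r of the right run, count left-run elements greater than r:
r = 6: 9, 24, 29, 35, 50, 63 → 6
r = 14: 24, 29, 35, 50, 63 → 5
r = 16: 24, 29, 35, 50, 63 → 5
r = 23: 24, 29, 35, 50, 63 → 5
r = 44: 50, 63 → 2
r = 54: 63 → 1
Cross-inversions: 6 + 5 + 5 + 5 + 2 + 1 = 24

Cross-inversions: 24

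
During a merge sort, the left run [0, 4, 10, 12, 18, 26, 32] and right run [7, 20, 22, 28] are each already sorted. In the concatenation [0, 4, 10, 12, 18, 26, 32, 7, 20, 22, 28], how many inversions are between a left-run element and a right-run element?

10 cross-inversions

Take each right-half value and tally the left-half values above it:
r = 7: 10, 12, 18, 26, 32 → 5
r = 20: 26, 32 → 2
r = 22: 26, 32 → 2
r = 28: 32 → 1
Cross-inversions: 5 + 2 + 2 + 1 = 10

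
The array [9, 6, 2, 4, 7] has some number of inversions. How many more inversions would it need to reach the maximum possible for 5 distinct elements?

4 inversions short

Maximum inversions for 5 distinct elements is C(5, 2) = 5·4/2 = 10.
Current inversions — for each element, count later smaller elements:
9: 4
6: 2
2: 0
4: 0
7: 0
Current total: 4 + 2 + 0 + 0 + 0 = 6
Shortfall: 10 − 6 = 4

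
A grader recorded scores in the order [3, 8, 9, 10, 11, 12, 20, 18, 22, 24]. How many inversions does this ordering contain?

There is 1 inversion.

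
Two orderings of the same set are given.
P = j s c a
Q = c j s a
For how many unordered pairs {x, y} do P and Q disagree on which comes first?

There are 2 disagreeing pairs.

Assign each item its position (1..4) in the first ordering, then rewrite the second ordering as that position sequence:
positions: j→1, s→2, c→3, a→4
second ordering as positions: [3, 1, 2, 4]
Discordant pairs = inversions in this position sequence.
3: 1, 2 → 2
1: 0
2: 0
4: 0
Total: 2 + 0 + 0 + 0 = 2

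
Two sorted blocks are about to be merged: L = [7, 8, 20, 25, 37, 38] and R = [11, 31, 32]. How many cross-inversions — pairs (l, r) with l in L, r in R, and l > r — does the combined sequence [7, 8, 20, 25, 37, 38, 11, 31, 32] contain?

There are 8 cross-inversions.

Take each right-half value and tally the left-half values above it:
r = 11: 20, 25, 37, 38 → 4
r = 31: 37, 38 → 2
r = 32: 37, 38 → 2
Cross-inversions: 4 + 2 + 2 = 8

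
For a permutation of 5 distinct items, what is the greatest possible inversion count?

The maximum occurs when the array is in strictly decreasing order: every one of the C(5, 2) pairs is inverted.
C(5, 2) = 5·4/2 = 10

10 inversions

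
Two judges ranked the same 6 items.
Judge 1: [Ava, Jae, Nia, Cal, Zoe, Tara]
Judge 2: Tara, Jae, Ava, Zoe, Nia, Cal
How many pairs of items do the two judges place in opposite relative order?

Assign each item its position (1..6) in the first ordering, then rewrite the second ordering as that position sequence:
positions: Ava→1, Jae→2, Nia→3, Cal→4, Zoe→5, Tara→6
second ordering as positions: [6, 2, 1, 5, 3, 4]
Discordant pairs = inversions in this position sequence.
6: 2, 1, 5, 3, 4 → 5
2: 1 → 1
1: 0
5: 3, 4 → 2
3: 0
4: 0
Total: 5 + 1 + 0 + 2 + 0 + 0 = 8

8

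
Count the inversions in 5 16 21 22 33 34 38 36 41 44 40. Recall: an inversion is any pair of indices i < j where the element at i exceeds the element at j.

3

For each element, count later entries that are smaller:
5 → none → 0
16 → none → 0
21 → none → 0
22 → none → 0
33 → none → 0
34 → none → 0
38 → 36 → 1
36 → none → 0
41 → 40 → 1
44 → 40 → 1
40 → none → 0
Sum: 0 + 0 + 0 + 0 + 0 + 0 + 1 + 0 + 1 + 1 + 0 = 3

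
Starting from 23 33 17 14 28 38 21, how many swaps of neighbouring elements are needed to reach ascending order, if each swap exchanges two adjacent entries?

10

Each adjacent swap fixes exactly one inversion, so the minimum swap count equals the number of inversions.
Count inversions — for each element, later elements that are smaller:
23: 17, 14, 21 → 3
33: 17, 14, 28, 21 → 4
17: 14 → 1
14: none → 0
28: 21 → 1
38: 21 → 1
21: none → 0
Total inversions: 3 + 4 + 1 + 0 + 1 + 1 + 0 = 10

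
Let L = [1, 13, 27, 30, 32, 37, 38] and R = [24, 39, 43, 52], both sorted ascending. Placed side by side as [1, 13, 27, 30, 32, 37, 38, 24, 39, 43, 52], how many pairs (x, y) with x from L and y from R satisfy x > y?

Take each right-half value and tally the left-half values above it:
r = 24: 27, 30, 32, 37, 38 → 5
r = 39: none → 0
r = 43: none → 0
r = 52: none → 0
Cross-inversions: 5 + 0 + 0 + 0 = 5

5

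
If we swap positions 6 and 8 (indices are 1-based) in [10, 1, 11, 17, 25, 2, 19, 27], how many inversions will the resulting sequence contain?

Inversions: 9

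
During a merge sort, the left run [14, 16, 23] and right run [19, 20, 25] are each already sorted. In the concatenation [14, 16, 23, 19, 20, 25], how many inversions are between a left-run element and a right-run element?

2 cross-inversions

Count, for every r in R, how many entries of L exceed r:
r = 19: 23 → 1
r = 20: 23 → 1
r = 25: none → 0
Cross-inversions: 1 + 1 + 0 = 2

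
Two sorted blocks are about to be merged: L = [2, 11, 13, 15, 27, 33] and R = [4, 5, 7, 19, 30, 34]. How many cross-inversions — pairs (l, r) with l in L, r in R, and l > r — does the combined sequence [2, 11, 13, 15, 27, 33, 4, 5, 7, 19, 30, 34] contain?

18 split inversions

Count, for every r in R, how many entries of L exceed r:
r = 4: 11, 13, 15, 27, 33 → 5
r = 5: 11, 13, 15, 27, 33 → 5
r = 7: 11, 13, 15, 27, 33 → 5
r = 19: 27, 33 → 2
r = 30: 33 → 1
r = 34: none → 0
Cross-inversions: 5 + 5 + 5 + 2 + 1 + 0 = 18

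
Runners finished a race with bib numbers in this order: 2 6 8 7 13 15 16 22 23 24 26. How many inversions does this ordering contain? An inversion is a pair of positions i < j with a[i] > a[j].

Sweep left to right; for each value list the smaller values that follow it:
2: 0
6: 0
8: 1
7: 0
13: 0
15: 0
16: 0
22: 0
23: 0
24: 0
26: 0
Sum: 0 + 0 + 1 + 0 + 0 + 0 + 0 + 0 + 0 + 0 + 0 = 1

There is 1 inversion.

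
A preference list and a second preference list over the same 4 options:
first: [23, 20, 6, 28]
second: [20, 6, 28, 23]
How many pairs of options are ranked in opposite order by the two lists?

3 pairs

Assign each item its position (1..4) in the first ordering, then rewrite the second ordering as that position sequence:
positions: 23→1, 20→2, 6→3, 28→4
second ordering as positions: [2, 3, 4, 1]
Discordant pairs = inversions in this position sequence.
2: 1 → 1
3: 1 → 1
4: 1 → 1
1: 0
Total: 1 + 1 + 1 + 0 = 3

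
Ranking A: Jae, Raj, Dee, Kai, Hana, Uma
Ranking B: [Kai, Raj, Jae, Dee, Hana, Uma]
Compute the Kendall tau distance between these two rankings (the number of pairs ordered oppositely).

4 discordant pairs

Assign each item its position (1..6) in the first ordering, then rewrite the second ordering as that position sequence:
positions: Jae→1, Raj→2, Dee→3, Kai→4, Hana→5, Uma→6
second ordering as positions: [4, 2, 1, 3, 5, 6]
Discordant pairs = inversions in this position sequence.
4: 2, 1, 3 → 3
2: 1 → 1
1: 0
3: 0
5: 0
6: 0
Total: 3 + 1 + 0 + 0 + 0 + 0 = 4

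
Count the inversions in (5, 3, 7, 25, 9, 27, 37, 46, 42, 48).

3

Count, for each position, how many later elements it exceeds:
5 → 3 → 1
3 → none → 0
7 → none → 0
25 → 9 → 1
9 → none → 0
27 → none → 0
37 → none → 0
46 → 42 → 1
42 → none → 0
48 → none → 0
Sum: 1 + 0 + 0 + 1 + 0 + 0 + 0 + 1 + 0 + 0 = 3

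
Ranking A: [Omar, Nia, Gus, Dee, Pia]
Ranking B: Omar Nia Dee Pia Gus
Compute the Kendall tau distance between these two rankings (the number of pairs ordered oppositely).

Assign each item its position (1..5) in the first ordering, then rewrite the second ordering as that position sequence:
positions: Omar→1, Nia→2, Gus→3, Dee→4, Pia→5
second ordering as positions: [1, 2, 4, 5, 3]
Discordant pairs = inversions in this position sequence.
1: 0
2: 0
4: 3 → 1
5: 3 → 1
3: 0
Total: 0 + 0 + 1 + 1 + 0 = 2

2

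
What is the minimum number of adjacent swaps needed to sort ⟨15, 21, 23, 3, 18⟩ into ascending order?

Swaps: 5

The minimum number of adjacent swaps to sort an array equals its inversion count, since every such swap removes exactly one inversion.
Count inversions — for each element, later elements that are smaller:
15: 3 → 1
21: 3, 18 → 2
23: 3, 18 → 2
3: none → 0
18: none → 0
Total inversions: 1 + 2 + 2 + 0 + 0 = 5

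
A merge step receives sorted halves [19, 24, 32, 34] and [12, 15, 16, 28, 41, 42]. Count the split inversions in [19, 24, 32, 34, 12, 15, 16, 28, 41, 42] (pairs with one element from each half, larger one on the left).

For each element r of the right run, count left-run elements greater than r:
r = 12: 19, 24, 32, 34 → 4
r = 15: 19, 24, 32, 34 → 4
r = 16: 19, 24, 32, 34 → 4
r = 28: 32, 34 → 2
r = 41: none → 0
r = 42: none → 0
Cross-inversions: 4 + 4 + 4 + 2 + 0 + 0 = 14

14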